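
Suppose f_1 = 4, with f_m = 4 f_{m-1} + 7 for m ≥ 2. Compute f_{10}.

f_2 = 4·4 + 7 = 23
f_3 = 4·23 + 7 = 99
f_4 = 4·99 + 7 = 403
f_5 = 4·403 + 7 = 1619
f_6 = 4·1619 + 7 = 6483
f_7 = 4·6483 + 7 = 25939
f_8 = 4·25939 + 7 = 103763
f_9 = 4·103763 + 7 = 415059
f_{10} = 4·415059 + 7 = 1660243

1660243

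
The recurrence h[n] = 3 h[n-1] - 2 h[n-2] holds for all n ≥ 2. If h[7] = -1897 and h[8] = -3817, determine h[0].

8

Rearranging, h[n-2] = (h[n] - 3 h[n-1]) / -2.
h[6] = (-3817 - 3(-1897)) / -2 = 1874/-2 = -937
h[5] = (-1897 - 3(-937)) / -2 = 914/-2 = -457
h[4] = (-937 - 3(-457)) / -2 = 434/-2 = -217
h[3] = (-457 - 3(-217)) / -2 = 194/-2 = -97
h[2] = (-217 - 3(-97)) / -2 = 74/-2 = -37
h[1] = (-97 - 3(-37)) / -2 = 14/-2 = -7
h[0] = (-37 - 3(-7)) / -2 = -16/-2 = 8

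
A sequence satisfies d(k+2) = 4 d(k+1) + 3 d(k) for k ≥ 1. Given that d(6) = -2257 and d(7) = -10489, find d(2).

Rearranging, d(k-2) = (d(k) - 4 d(k-1)) / 3.
d(5) = (-10489 - 4·(-2257)) / 3 = -1461/3 = -487
d(4) = (-2257 - 4·(-487)) / 3 = -309/3 = -103
d(3) = (-487 - 4·(-103)) / 3 = -75/3 = -25
d(2) = (-103 - 4·(-25)) / 3 = -3/3 = -1

-1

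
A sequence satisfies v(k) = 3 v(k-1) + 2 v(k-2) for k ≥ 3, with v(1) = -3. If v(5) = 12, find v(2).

2

Let v(2) = x.
v(3) = -6 + 3x
v(4) = -18 + 11x
v(5) = -66 + 39x
So -66 + 39x = 12, giving x = 2.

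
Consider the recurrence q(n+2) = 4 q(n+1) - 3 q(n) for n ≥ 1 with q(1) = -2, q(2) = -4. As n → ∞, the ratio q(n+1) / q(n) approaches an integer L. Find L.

The characteristic equation is r^2 - 4r + 3 = 0, which factors as (r - 3)(r - 1) = 0.
So the roots are 3 and 1. Since |3| > |1| and the coefficient of 3^n is non-zero, the ratio tends to 3.

3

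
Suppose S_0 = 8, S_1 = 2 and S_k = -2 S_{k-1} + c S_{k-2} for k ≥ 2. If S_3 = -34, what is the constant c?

S_2 = -4 + 8c
S_3 = 8 - 14c
So 8 - 14c = -34, giving c = 3.

3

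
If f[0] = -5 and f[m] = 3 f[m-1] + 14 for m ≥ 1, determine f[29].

137260754729759

The fixed point is 14/(1 - 3) = -7, so f[m] + 7 = 3(f[m-1] + 7).
Hence f[m] = 2·3^m - 7.
f[29] = 2·3^{29} - 7 = 2·68630377364883 - 7 = 137260754729759.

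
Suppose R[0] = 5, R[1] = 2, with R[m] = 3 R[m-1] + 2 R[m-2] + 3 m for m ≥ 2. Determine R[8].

R[2] = 3*2 + 2*5 + 6 = 22
R[3] = 3*22 + 2*2 + 9 = 79
R[4] = 3*79 + 2*22 + 12 = 293
R[5] = 3*293 + 2*79 + 15 = 1052
R[6] = 3*1052 + 2*293 + 18 = 3760
R[7] = 3*3760 + 2*1052 + 21 = 13405
R[8] = 3*13405 + 2*3760 + 24 = 47759

47759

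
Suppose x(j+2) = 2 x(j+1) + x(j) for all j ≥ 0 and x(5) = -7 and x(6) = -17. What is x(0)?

Rearranging, x(j-2) = x(j) - 2 x(j-1).
x(4) = -17 - 2(-7) = -3
x(3) = -7 - 2(-3) = -1
x(2) = -3 - 2(-1) = -1
x(1) = -1 - 2(-1) = 1
x(0) = -1 - 2(1) = -3

-3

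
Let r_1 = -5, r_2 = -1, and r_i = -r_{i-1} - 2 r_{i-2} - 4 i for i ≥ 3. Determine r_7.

-25

r_3 = -(-1) - 2*(-5) - 12 = -1
r_4 = -(-1) - 2*(-1) - 16 = -13
r_5 = -(-13) - 2*(-1) - 20 = -5
r_6 = -(-5) - 2*(-13) - 24 = 7
r_7 = -7 - 2*(-5) - 28 = -25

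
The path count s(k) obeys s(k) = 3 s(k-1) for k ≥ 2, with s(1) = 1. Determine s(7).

729

s(2) = 3*1 = 3
s(3) = 3*3 = 9
s(4) = 3*9 = 27
s(5) = 3*27 = 81
s(6) = 3*81 = 243
s(7) = 3*243 = 729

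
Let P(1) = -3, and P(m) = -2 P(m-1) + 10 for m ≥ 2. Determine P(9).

P(2) = -2*(-3) + 10 = 16
P(3) = -2*16 + 10 = -22
P(4) = -2*(-22) + 10 = 54
P(5) = -2*54 + 10 = -98
P(6) = -2*(-98) + 10 = 206
P(7) = -2*206 + 10 = -402
P(8) = -2*(-402) + 10 = 814
P(9) = -2*814 + 10 = -1618

-1618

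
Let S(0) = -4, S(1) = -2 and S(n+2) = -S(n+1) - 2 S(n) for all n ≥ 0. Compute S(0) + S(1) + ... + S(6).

12

S(2) = -(-2) - 2(-4) = 10
S(3) = -10 - 2(-2) = -6
S(4) = -(-6) - 2(10) = -14
S(5) = -(-14) - 2(-6) = 26
S(6) = -26 - 2(-14) = 2
Sum = (-4) + (-2) + 10 + (-6) + (-14) + 26 + 2 = 12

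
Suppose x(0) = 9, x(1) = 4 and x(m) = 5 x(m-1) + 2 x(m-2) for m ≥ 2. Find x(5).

x(2) = 5*4 + 2*9 = 38
x(3) = 5*38 + 2*4 = 198
x(4) = 5*198 + 2*38 = 1066
x(5) = 5*1066 + 2*198 = 5726

5726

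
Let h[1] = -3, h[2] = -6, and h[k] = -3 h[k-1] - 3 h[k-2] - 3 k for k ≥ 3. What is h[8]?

h[3] = -3(-6) - 3(-3) - 9 = 18
h[4] = -3(18) - 3(-6) - 12 = -48
h[5] = -3(-48) - 3(18) - 15 = 75
h[6] = -3(75) - 3(-48) - 18 = -99
h[7] = -3(-99) - 3(75) - 21 = 51
h[8] = -3(51) - 3(-99) - 24 = 120

120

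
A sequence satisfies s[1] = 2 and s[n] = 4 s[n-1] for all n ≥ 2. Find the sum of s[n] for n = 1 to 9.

174762

s[2] = 4·2 = 8
s[3] = 4·8 = 32
s[4] = 4·32 = 128
s[5] = 4·128 = 512
s[6] = 4·512 = 2048
s[7] = 4·2048 = 8192
s[8] = 4·8192 = 32768
s[9] = 4·32768 = 131072
Sum = 2 + 8 + 32 + 128 + 512 + 2048 + 8192 + 32768 + 131072 = 174762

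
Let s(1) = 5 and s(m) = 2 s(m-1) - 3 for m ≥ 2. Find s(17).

The fixed point is -3/(1 - 2) = 3, so s(m) - 3 = 2(s(m-1) - 3).
Hence s(m) = 2·2^{m-1} + 3.
s(17) = 2·2^{16} + 3 = 2·65536 + 3 = 131075.

131075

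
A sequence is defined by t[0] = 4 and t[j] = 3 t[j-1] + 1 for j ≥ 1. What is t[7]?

t[1] = 3(4) + 1 = 13
t[2] = 3(13) + 1 = 40
t[3] = 3(40) + 1 = 121
t[4] = 3(121) + 1 = 364
t[5] = 3(364) + 1 = 1093
t[6] = 3(1093) + 1 = 3280
t[7] = 3(3280) + 1 = 9841

9841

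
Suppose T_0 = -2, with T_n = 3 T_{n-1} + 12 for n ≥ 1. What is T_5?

T_1 = 3(-2) + 12 = 6
T_2 = 3(6) + 12 = 30
T_3 = 3(30) + 12 = 102
T_4 = 3(102) + 12 = 318
T_5 = 3(318) + 12 = 966

966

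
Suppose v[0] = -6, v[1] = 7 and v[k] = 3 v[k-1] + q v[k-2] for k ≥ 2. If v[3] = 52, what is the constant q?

v[2] = 21 - 6q
v[3] = 63 - 11q
So 63 - 11q = 52, giving q = 1.

1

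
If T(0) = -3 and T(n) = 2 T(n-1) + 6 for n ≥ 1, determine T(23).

25165818

The fixed point is 6/(1 - 2) = -6, so T(n) + 6 = 2(T(n-1) + 6).
Hence T(n) = 3·2^n - 6.
T(23) = 3·2^{23} - 6 = 3·8388608 - 6 = 25165818.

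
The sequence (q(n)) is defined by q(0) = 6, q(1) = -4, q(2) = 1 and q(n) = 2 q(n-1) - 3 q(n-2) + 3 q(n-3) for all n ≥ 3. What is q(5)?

q(3) = 2*1 - 3*(-4) + 3*6 = 32
q(4) = 2*32 - 3*1 + 3*(-4) = 49
q(5) = 2*49 - 3*32 + 3*1 = 5

5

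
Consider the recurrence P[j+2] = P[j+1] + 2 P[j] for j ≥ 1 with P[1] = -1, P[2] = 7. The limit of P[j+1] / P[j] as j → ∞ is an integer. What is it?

The characteristic equation is r^2 - r - 2 = 0, which factors as (r - 2)(r + 1) = 0.
So the roots are 2 and -1. Since |2| > |-1| and the coefficient of 2^j is non-zero, the ratio tends to 2.

2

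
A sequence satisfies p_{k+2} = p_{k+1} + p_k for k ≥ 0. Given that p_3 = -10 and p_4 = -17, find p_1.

-3

Rearranging, p_{k-2} = p_k - p_{k-1}.
p_2 = -17 - (-10) = -7
p_1 = -10 - (-7) = -3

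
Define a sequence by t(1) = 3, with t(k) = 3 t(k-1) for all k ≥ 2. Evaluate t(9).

t(2) = 3·3 = 9
t(3) = 3·9 = 27
t(4) = 3·27 = 81
t(5) = 3·81 = 243
t(6) = 3·243 = 729
t(7) = 3·729 = 2187
t(8) = 3·2187 = 6561
t(9) = 3·6561 = 19683

19683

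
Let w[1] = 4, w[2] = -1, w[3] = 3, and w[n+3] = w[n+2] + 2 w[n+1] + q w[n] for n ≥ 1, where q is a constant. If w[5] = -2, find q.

w[4] = 1 + 4q
w[5] = 7 + 3q
So 7 + 3q = -2, giving q = -3.

-3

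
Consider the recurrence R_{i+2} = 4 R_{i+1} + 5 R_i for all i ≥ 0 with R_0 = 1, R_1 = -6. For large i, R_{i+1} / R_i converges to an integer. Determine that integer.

5

The characteristic equation is r^2 - 4r - 5 = 0, which factors as (r - 5)(r + 1) = 0.
So the roots are 5 and -1. Since |5| > |-1| and the coefficient of 5^i is non-zero, the ratio tends to 5.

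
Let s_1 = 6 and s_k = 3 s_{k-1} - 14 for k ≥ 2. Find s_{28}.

-7625597484980

The fixed point is -14/(1 - 3) = 7, so s_k - 7 = 3(s_{k-1} - 7).
Hence s_k = -1·3^{k-1} + 7.
s_{28} = -1·3^{27} + 7 = -1·7625597484987 + 7 = -7625597484980.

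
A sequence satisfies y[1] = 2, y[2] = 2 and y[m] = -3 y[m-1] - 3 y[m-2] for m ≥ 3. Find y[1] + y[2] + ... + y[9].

y[3] = -3·2 - 3·2 = -12
y[4] = -3·(-12) - 3·2 = 30
y[5] = -3·30 - 3·(-12) = -54
y[6] = -3·(-54) - 3·30 = 72
y[7] = -3·72 - 3·(-54) = -54
y[8] = -3·(-54) - 3·72 = -54
y[9] = -3·(-54) - 3·(-54) = 324
Sum = 2 + 2 + (-12) + 30 + (-54) + 72 + (-54) + (-54) + 324 = 256

256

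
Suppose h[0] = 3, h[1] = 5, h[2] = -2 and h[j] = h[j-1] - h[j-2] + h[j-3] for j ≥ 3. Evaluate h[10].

h[3] = (-2) - 5 + 3 = -4
h[4] = (-4) - (-2) + 5 = 3
h[5] = 3 - (-4) + (-2) = 5
h[6] = 5 - 3 + (-4) = -2
h[7] = (-2) - 5 + 3 = -4
h[8] = (-4) - (-2) + 5 = 3
h[9] = 3 - (-4) + (-2) = 5
h[10] = 5 - 3 + (-4) = -2

-2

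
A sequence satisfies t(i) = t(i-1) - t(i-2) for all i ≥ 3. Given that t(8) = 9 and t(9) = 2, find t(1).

Rearranging, t(i-2) = -(t(i) - t(i-1)).
t(7) = -(2 - 9) = 7
t(6) = -(9 - 7) = -2
t(5) = -(7 - (-2)) = -9
t(4) = -(-2 - (-9)) = -7
t(3) = -(-9 - (-7)) = 2
t(2) = -(-7 - 2) = 9
t(1) = -(2 - 9) = 7

7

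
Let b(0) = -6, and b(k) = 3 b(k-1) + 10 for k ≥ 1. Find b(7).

-2192

b(1) = 3·(-6) + 10 = -8
b(2) = 3·(-8) + 10 = -14
b(3) = 3·(-14) + 10 = -32
b(4) = 3·(-32) + 10 = -86
b(5) = 3·(-86) + 10 = -248
b(6) = 3·(-248) + 10 = -734
b(7) = 3·(-734) + 10 = -2192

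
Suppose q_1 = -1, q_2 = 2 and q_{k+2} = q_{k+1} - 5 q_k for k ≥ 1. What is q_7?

167

q_3 = 2 - 5(-1) = 7
q_4 = 7 - 5(2) = -3
q_5 = (-3) - 5(7) = -38
q_6 = (-38) - 5(-3) = -23
q_7 = (-23) - 5(-38) = 167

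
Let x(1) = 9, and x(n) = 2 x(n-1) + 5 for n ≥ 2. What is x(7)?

x(2) = 2·9 + 5 = 23
x(3) = 2·23 + 5 = 51
x(4) = 2·51 + 5 = 107
x(5) = 2·107 + 5 = 219
x(6) = 2·219 + 5 = 443
x(7) = 2·443 + 5 = 891

891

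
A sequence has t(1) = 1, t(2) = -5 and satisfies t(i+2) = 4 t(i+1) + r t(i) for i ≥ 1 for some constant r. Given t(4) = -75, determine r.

-5

t(3) = -20 + r
t(4) = -80 - r
So -80 - r = -75, giving r = -5.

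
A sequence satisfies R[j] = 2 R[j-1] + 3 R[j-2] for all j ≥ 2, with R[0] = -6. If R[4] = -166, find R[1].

Let R[1] = w.
R[2] = -18 + 2w
R[3] = -36 + 7w
R[4] = -126 + 20w
So -126 + 20w = -166, giving w = -2.

-2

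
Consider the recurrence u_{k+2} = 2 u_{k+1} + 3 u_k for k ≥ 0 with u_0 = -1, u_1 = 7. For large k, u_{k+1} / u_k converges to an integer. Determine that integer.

The characteristic equation is r^2 - 2r - 3 = 0, which factors as (r - 3)(r + 1) = 0.
So the roots are 3 and -1. Since |3| > |-1| and the coefficient of 3^k is non-zero, the ratio tends to 3.

3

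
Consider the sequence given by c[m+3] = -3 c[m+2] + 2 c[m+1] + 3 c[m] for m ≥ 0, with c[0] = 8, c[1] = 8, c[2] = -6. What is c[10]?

-235422

c[3] = -3*(-6) + 2*8 + 3*8 = 58
c[4] = -3*58 + 2*(-6) + 3*8 = -162
c[5] = -3*(-162) + 2*58 + 3*(-6) = 584
c[6] = -3*584 + 2*(-162) + 3*58 = -1902
c[7] = -3*(-1902) + 2*584 + 3*(-162) = 6388
c[8] = -3*6388 + 2*(-1902) + 3*584 = -21216
c[9] = -3*(-21216) + 2*6388 + 3*(-1902) = 70718
c[10] = -3*70718 + 2*(-21216) + 3*6388 = -235422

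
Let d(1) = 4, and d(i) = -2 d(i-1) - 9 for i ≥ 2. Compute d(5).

109

d(2) = -2·4 - 9 = -17
d(3) = -2·(-17) - 9 = 25
d(4) = -2·25 - 9 = -59
d(5) = -2·(-59) - 9 = 109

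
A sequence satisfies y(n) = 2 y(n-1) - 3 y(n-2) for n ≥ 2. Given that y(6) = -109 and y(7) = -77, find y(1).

1

Rearranging, y(n-2) = (y(n) - 2 y(n-1)) / -3.
y(5) = (-77 - 2*(-109)) / -3 = 141/-3 = -47
y(4) = (-109 - 2*(-47)) / -3 = -15/-3 = 5
y(3) = (-47 - 2*5) / -3 = -57/-3 = 19
y(2) = (5 - 2*19) / -3 = -33/-3 = 11
y(1) = (19 - 2*11) / -3 = -3/-3 = 1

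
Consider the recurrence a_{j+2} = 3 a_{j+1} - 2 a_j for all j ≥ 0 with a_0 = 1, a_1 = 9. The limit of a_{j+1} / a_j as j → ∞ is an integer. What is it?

The characteristic equation is r^2 - 3r + 2 = 0, which factors as (r - 2)(r - 1) = 0.
So the roots are 2 and 1. Since |2| > |1| and the coefficient of 2^j is non-zero, the ratio tends to 2.

2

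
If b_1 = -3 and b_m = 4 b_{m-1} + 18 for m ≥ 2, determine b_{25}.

The fixed point is 18/(1 - 4) = -6, so b_m + 6 = 4(b_{m-1} + 6).
Hence b_m = 3·4^{m-1} - 6.
b_{25} = 3·4^{24} - 6 = 3·281474976710656 - 6 = 844424930131962.

844424930131962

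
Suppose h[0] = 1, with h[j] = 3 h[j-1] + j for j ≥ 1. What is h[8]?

11477

h[1] = 3*1 + 1 = 4
h[2] = 3*4 + 2 = 14
h[3] = 3*14 + 3 = 45
h[4] = 3*45 + 4 = 139
h[5] = 3*139 + 5 = 422
h[6] = 3*422 + 6 = 1272
h[7] = 3*1272 + 7 = 3823
h[8] = 3*3823 + 8 = 11477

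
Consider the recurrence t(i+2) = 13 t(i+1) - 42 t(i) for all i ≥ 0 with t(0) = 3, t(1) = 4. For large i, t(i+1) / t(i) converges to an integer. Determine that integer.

7

The characteristic equation is r^2 - 13r + 42 = 0, which factors as (r - 7)(r - 6) = 0.
So the roots are 7 and 6. Since |7| > |6| and the coefficient of 7^i is non-zero, the ratio tends to 7.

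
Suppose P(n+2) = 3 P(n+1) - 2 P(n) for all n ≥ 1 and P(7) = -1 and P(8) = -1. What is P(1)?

Rearranging, P(n-2) = (P(n) - 3 P(n-1)) / -2.
P(6) = (-1 - 3·(-1)) / -2 = 2/-2 = -1
P(5) = (-1 - 3·(-1)) / -2 = 2/-2 = -1
P(4) = (-1 - 3·(-1)) / -2 = 2/-2 = -1
P(3) = (-1 - 3·(-1)) / -2 = 2/-2 = -1
P(2) = (-1 - 3·(-1)) / -2 = 2/-2 = -1
P(1) = (-1 - 3·(-1)) / -2 = 2/-2 = -1

-1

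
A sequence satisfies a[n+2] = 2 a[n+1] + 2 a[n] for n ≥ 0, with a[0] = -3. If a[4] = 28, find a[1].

4

Let a[1] = x.
a[2] = -6 + 2x
a[3] = -12 + 6x
a[4] = -36 + 16x
So -36 + 16x = 28, giving x = 4.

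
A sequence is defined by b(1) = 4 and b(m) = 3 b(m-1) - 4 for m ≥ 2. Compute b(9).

13124

b(2) = 3·4 - 4 = 8
b(3) = 3·8 - 4 = 20
b(4) = 3·20 - 4 = 56
b(5) = 3·56 - 4 = 164
b(6) = 3·164 - 4 = 488
b(7) = 3·488 - 4 = 1460
b(8) = 3·1460 - 4 = 4376
b(9) = 3·4376 - 4 = 13124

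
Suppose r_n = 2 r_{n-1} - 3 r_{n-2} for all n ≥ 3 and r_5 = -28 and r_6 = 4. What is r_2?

4

Rearranging, r_{n-2} = (r_n - 2 r_{n-1}) / -3.
r_4 = (4 - 2·(-28)) / -3 = 60/-3 = -20
r_3 = (-28 - 2·(-20)) / -3 = 12/-3 = -4
r_2 = (-20 - 2·(-4)) / -3 = -12/-3 = 4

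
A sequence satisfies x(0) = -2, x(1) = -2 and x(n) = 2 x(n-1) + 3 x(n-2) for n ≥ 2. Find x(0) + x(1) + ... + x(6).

-1094

x(2) = 2*(-2) + 3*(-2) = -10
x(3) = 2*(-10) + 3*(-2) = -26
x(4) = 2*(-26) + 3*(-10) = -82
x(5) = 2*(-82) + 3*(-26) = -242
x(6) = 2*(-242) + 3*(-82) = -730
Sum = (-2) + (-2) + (-10) + (-26) + (-82) + (-242) + (-730) = -1094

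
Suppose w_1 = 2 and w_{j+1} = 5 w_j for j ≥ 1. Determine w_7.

31250

w_2 = 5*2 = 10
w_3 = 5*10 = 50
w_4 = 5*50 = 250
w_5 = 5*250 = 1250
w_6 = 5*1250 = 6250
w_7 = 5*6250 = 31250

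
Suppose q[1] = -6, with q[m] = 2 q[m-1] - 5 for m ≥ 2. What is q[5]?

-171

q[2] = 2*(-6) - 5 = -17
q[3] = 2*(-17) - 5 = -39
q[4] = 2*(-39) - 5 = -83
q[5] = 2*(-83) - 5 = -171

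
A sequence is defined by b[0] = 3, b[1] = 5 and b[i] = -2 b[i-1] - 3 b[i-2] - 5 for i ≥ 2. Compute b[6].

184

b[2] = -2·5 - 3·3 - 5 = -24
b[3] = -2·(-24) - 3·5 - 5 = 28
b[4] = -2·28 - 3·(-24) - 5 = 11
b[5] = -2·11 - 3·28 - 5 = -111
b[6] = -2·(-111) - 3·11 - 5 = 184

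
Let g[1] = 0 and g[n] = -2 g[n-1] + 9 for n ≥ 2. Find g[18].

393219

The fixed point is 9/(1 + 2) = 3, so g[n] - 3 = -2(g[n-1] - 3).
Hence g[n] = -3·(-2)^{n-1} + 3.
g[18] = -3·(-2)^{17} + 3 = -3·-131072 + 3 = 393219.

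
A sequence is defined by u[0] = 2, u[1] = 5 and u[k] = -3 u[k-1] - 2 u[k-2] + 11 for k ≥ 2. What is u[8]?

u[2] = -3*5 - 2*2 + 11 = -8
u[3] = -3*(-8) - 2*5 + 11 = 25
u[4] = -3*25 - 2*(-8) + 11 = -48
u[5] = -3*(-48) - 2*25 + 11 = 105
u[6] = -3*105 - 2*(-48) + 11 = -208
u[7] = -3*(-208) - 2*105 + 11 = 425
u[8] = -3*425 - 2*(-208) + 11 = -848

-848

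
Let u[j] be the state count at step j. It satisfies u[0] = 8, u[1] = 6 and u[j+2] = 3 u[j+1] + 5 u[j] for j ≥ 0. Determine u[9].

u[2] = 3(6) + 5(8) = 58
u[3] = 3(58) + 5(6) = 204
u[4] = 3(204) + 5(58) = 902
u[5] = 3(902) + 5(204) = 3726
u[6] = 3(3726) + 5(902) = 15688
u[7] = 3(15688) + 5(3726) = 65694
u[8] = 3(65694) + 5(15688) = 275522
u[9] = 3(275522) + 5(65694) = 1155036

1155036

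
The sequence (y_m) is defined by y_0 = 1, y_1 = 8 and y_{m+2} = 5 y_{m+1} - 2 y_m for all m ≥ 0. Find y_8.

y_2 = 5·8 - 2·1 = 38
y_3 = 5·38 - 2·8 = 174
y_4 = 5·174 - 2·38 = 794
y_5 = 5·794 - 2·174 = 3622
y_6 = 5·3622 - 2·794 = 16522
y_7 = 5·16522 - 2·3622 = 75366
y_8 = 5·75366 - 2·16522 = 343786

343786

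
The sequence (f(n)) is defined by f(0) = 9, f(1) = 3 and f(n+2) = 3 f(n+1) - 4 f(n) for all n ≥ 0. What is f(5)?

-141

f(2) = 3·3 - 4·9 = -27
f(3) = 3·(-27) - 4·3 = -93
f(4) = 3·(-93) - 4·(-27) = -171
f(5) = 3·(-171) - 4·(-93) = -141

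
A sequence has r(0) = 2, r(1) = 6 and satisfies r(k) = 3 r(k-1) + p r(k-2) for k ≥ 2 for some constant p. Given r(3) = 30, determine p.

r(2) = 18 + 2p
r(3) = 54 + 12p
So 54 + 12p = 30, giving p = -2.

-2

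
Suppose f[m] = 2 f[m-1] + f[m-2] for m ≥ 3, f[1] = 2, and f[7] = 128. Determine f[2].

1

Let f[2] = w.
f[3] = 2 + 2w
f[4] = 4 + 5w
f[5] = 10 + 12w
f[6] = 24 + 29w
f[7] = 58 + 70w
So 58 + 70w = 128, giving w = 1.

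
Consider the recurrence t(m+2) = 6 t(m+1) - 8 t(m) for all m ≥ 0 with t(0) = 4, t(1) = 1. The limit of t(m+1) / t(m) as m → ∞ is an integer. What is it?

The characteristic equation is r^2 - 6r + 8 = 0, which factors as (r - 4)(r - 2) = 0.
So the roots are 4 and 2. Since |4| > |2| and the coefficient of 4^m is non-zero, the ratio tends to 4.

4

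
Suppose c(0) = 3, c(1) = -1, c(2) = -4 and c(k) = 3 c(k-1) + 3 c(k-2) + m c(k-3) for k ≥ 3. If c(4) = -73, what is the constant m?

-2

c(3) = -15 + 3m
c(4) = -57 + 8m
So -57 + 8m = -73, giving m = -2.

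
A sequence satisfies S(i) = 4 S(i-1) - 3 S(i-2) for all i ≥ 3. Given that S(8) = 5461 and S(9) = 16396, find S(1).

-4

Rearranging, S(i-2) = (S(i) - 4 S(i-1)) / -3.
S(7) = (16396 - 4·5461) / -3 = -5448/-3 = 1816
S(6) = (5461 - 4·1816) / -3 = -1803/-3 = 601
S(5) = (1816 - 4·601) / -3 = -588/-3 = 196
S(4) = (601 - 4·196) / -3 = -183/-3 = 61
S(3) = (196 - 4·61) / -3 = -48/-3 = 16
S(2) = (61 - 4·16) / -3 = -3/-3 = 1
S(1) = (16 - 4·1) / -3 = 12/-3 = -4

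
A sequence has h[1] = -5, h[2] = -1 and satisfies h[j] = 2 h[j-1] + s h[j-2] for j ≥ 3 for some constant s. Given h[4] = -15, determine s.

1

h[3] = -2 - 5s
h[4] = -4 - 11s
So -4 - 11s = -15, giving s = 1.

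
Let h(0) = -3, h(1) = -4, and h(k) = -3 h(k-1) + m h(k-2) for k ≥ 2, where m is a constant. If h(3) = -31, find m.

1

h(2) = 12 - 3m
h(3) = -36 + 5m
So -36 + 5m = -31, giving m = 1.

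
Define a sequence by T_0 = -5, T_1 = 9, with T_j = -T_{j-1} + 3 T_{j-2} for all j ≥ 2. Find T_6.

-645

T_2 = -9 + 3*(-5) = -24
T_3 = -(-24) + 3*9 = 51
T_4 = -51 + 3*(-24) = -123
T_5 = -(-123) + 3*51 = 276
T_6 = -276 + 3*(-123) = -645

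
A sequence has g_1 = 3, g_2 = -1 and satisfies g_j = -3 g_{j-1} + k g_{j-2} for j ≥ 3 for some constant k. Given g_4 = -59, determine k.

5

g_3 = 3 + 3k
g_4 = -9 - 10k
So -9 - 10k = -59, giving k = 5.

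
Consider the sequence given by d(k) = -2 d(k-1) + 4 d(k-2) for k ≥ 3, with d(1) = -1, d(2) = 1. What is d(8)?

1856

d(3) = -2*1 + 4*(-1) = -6
d(4) = -2*(-6) + 4*1 = 16
d(5) = -2*16 + 4*(-6) = -56
d(6) = -2*(-56) + 4*16 = 176
d(7) = -2*176 + 4*(-56) = -576
d(8) = -2*(-576) + 4*176 = 1856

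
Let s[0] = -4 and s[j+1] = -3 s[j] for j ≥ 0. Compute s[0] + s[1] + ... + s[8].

-19684

s[1] = -3(-4) = 12
s[2] = -3(12) = -36
s[3] = -3(-36) = 108
s[4] = -3(108) = -324
s[5] = -3(-324) = 972
s[6] = -3(972) = -2916
s[7] = -3(-2916) = 8748
s[8] = -3(8748) = -26244
Sum = (-4) + 12 + (-36) + 108 + (-324) + 972 + (-2916) + 8748 + (-26244) = -19684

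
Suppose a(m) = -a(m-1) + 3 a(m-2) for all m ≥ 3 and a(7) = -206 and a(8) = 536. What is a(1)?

Rearranging, a(m-2) = (a(m) + a(m-1)) / 3.
a(6) = (536 + (-206)) / 3 = 330/3 = 110
a(5) = (-206 + 110) / 3 = -96/3 = -32
a(4) = (110 + (-32)) / 3 = 78/3 = 26
a(3) = (-32 + 26) / 3 = -6/3 = -2
a(2) = (26 + (-2)) / 3 = 24/3 = 8
a(1) = (-2 + 8) / 3 = 6/3 = 2

2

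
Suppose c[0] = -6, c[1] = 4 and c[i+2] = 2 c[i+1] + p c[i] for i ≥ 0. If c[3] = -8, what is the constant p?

c[2] = 8 - 6p
c[3] = 16 - 8p
So 16 - 8p = -8, giving p = 3.

3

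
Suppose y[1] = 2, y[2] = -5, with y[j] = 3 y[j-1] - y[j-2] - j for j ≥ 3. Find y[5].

-162

y[3] = 3*(-5) - 2 - 3 = -20
y[4] = 3*(-20) - (-5) - 4 = -59
y[5] = 3*(-59) - (-20) - 5 = -162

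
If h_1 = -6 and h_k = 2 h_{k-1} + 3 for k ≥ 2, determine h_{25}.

-50331651

The fixed point is 3/(1 - 2) = -3, so h_k + 3 = 2(h_{k-1} + 3).
Hence h_k = -3·2^{k-1} - 3.
h_{25} = -3·2^{24} - 3 = -3·16777216 - 3 = -50331651.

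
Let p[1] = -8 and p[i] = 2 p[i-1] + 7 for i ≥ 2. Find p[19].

-262151

The fixed point is 7/(1 - 2) = -7, so p[i] + 7 = 2(p[i-1] + 7).
Hence p[i] = -1·2^{i-1} - 7.
p[19] = -1·2^{18} - 7 = -1·262144 - 7 = -262151.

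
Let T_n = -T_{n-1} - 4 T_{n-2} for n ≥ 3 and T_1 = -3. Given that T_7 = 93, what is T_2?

Let T_2 = x.
T_3 = 12 - x
T_4 = -12 - 3x
T_5 = -36 + 7x
T_6 = 84 + 5x
T_7 = 60 - 33x
So 60 - 33x = 93, giving x = -1.

-1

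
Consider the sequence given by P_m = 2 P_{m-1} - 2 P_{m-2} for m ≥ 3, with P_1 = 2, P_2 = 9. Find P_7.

-56

P_3 = 2*9 - 2*2 = 14
P_4 = 2*14 - 2*9 = 10
P_5 = 2*10 - 2*14 = -8
P_6 = 2*(-8) - 2*10 = -36
P_7 = 2*(-36) - 2*(-8) = -56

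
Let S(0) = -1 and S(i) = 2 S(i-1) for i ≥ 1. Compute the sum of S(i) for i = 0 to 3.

-15

S(1) = 2·(-1) = -2
S(2) = 2·(-2) = -4
S(3) = 2·(-4) = -8
Sum = (-1) + (-2) + (-4) + (-8) = -15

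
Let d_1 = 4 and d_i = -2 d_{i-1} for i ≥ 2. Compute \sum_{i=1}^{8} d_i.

d_2 = -2·4 = -8
d_3 = -2·(-8) = 16
d_4 = -2·16 = -32
d_5 = -2·(-32) = 64
d_6 = -2·64 = -128
d_7 = -2·(-128) = 256
d_8 = -2·256 = -512
Sum = 4 + (-8) + 16 + (-32) + 64 + (-128) + 256 + (-512) = -340

-340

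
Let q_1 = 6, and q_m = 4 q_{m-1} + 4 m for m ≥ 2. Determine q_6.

q_2 = 4·6 + 8 = 32
q_3 = 4·32 + 12 = 140
q_4 = 4·140 + 16 = 576
q_5 = 4·576 + 20 = 2324
q_6 = 4·2324 + 24 = 9320

9320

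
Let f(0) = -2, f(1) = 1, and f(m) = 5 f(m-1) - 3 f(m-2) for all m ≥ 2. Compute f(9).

f(2) = 5(1) - 3(-2) = 11
f(3) = 5(11) - 3(1) = 52
f(4) = 5(52) - 3(11) = 227
f(5) = 5(227) - 3(52) = 979
f(6) = 5(979) - 3(227) = 4214
f(7) = 5(4214) - 3(979) = 18133
f(8) = 5(18133) - 3(4214) = 78023
f(9) = 5(78023) - 3(18133) = 335716

335716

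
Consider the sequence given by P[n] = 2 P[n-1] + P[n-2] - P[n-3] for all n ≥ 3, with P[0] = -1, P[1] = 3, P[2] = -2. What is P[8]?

P[3] = 2(-2) + 3 - (-1) = 0
P[4] = 2(0) + (-2) - 3 = -5
P[5] = 2(-5) + 0 - (-2) = -8
P[6] = 2(-8) + (-5) - 0 = -21
P[7] = 2(-21) + (-8) - (-5) = -45
P[8] = 2(-45) + (-21) - (-8) = -103

-103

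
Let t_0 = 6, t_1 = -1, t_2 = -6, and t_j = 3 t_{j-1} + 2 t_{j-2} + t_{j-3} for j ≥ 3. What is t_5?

-199

t_3 = 3*(-6) + 2*(-1) + 6 = -14
t_4 = 3*(-14) + 2*(-6) + (-1) = -55
t_5 = 3*(-55) + 2*(-14) + (-6) = -199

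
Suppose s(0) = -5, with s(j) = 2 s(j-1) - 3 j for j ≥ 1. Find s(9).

-5599

s(1) = 2(-5) - 3 = -13
s(2) = 2(-13) - 6 = -32
s(3) = 2(-32) - 9 = -73
s(4) = 2(-73) - 12 = -158
s(5) = 2(-158) - 15 = -331
s(6) = 2(-331) - 18 = -680
s(7) = 2(-680) - 21 = -1381
s(8) = 2(-1381) - 24 = -2786
s(9) = 2(-2786) - 27 = -5599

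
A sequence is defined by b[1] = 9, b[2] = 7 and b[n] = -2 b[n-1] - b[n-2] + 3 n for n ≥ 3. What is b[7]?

-60

b[3] = -2*7 - 9 + 9 = -14
b[4] = -2*(-14) - 7 + 12 = 33
b[5] = -2*33 - (-14) + 15 = -37
b[6] = -2*(-37) - 33 + 18 = 59
b[7] = -2*59 - (-37) + 21 = -60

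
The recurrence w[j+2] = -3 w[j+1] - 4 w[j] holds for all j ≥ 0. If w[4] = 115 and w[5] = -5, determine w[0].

-5

Rearranging, w[j-2] = (w[j] + 3 w[j-1]) / -4.
w[3] = (-5 + 3(115)) / -4 = 340/-4 = -85
w[2] = (115 + 3(-85)) / -4 = -140/-4 = 35
w[1] = (-85 + 3(35)) / -4 = 20/-4 = -5
w[0] = (35 + 3(-5)) / -4 = 20/-4 = -5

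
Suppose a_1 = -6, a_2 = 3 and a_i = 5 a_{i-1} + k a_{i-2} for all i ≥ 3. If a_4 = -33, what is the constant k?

a_3 = 15 - 6k
a_4 = 75 - 27k
So 75 - 27k = -33, giving k = 4.

4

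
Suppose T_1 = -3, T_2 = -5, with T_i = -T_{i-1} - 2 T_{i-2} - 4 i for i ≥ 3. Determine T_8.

T_3 = -(-5) - 2(-3) - 12 = -1
T_4 = -(-1) - 2(-5) - 16 = -5
T_5 = -(-5) - 2(-1) - 20 = -13
T_6 = -(-13) - 2(-5) - 24 = -1
T_7 = -(-1) - 2(-13) - 28 = -1
T_8 = -(-1) - 2(-1) - 32 = -29

-29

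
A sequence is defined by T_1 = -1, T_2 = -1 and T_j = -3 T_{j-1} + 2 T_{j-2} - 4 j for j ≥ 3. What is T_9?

T_3 = -3*(-1) + 2*(-1) - 12 = -11
T_4 = -3*(-11) + 2*(-1) - 16 = 15
T_5 = -3*15 + 2*(-11) - 20 = -87
T_6 = -3*(-87) + 2*15 - 24 = 267
T_7 = -3*267 + 2*(-87) - 28 = -1003
T_8 = -3*(-1003) + 2*267 - 32 = 3511
T_9 = -3*3511 + 2*(-1003) - 36 = -12575

-12575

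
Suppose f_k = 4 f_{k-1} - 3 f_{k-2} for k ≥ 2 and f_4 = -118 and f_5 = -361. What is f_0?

2

Rearranging, f_{k-2} = (f_k - 4 f_{k-1}) / -3.
f_3 = (-361 - 4(-118)) / -3 = 111/-3 = -37
f_2 = (-118 - 4(-37)) / -3 = 30/-3 = -10
f_1 = (-37 - 4(-10)) / -3 = 3/-3 = -1
f_0 = (-10 - 4(-1)) / -3 = -6/-3 = 2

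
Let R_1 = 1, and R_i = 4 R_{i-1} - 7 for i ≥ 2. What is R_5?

-339

R_2 = 4·1 - 7 = -3
R_3 = 4·(-3) - 7 = -19
R_4 = 4·(-19) - 7 = -83
R_5 = 4·(-83) - 7 = -339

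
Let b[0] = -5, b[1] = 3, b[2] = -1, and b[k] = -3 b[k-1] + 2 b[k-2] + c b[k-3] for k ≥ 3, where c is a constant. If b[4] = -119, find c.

-5

b[3] = 9 - 5c
b[4] = -29 + 18c
So -29 + 18c = -119, giving c = -5.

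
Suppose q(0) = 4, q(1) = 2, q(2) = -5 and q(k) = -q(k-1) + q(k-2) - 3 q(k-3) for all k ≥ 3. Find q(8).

-96

q(3) = -(-5) + 2 - 3*4 = -5
q(4) = -(-5) + (-5) - 3*2 = -6
q(5) = -(-6) + (-5) - 3*(-5) = 16
q(6) = -16 + (-6) - 3*(-5) = -7
q(7) = -(-7) + 16 - 3*(-6) = 41
q(8) = -41 + (-7) - 3*16 = -96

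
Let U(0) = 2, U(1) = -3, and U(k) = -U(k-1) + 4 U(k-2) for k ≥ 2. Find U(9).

-7023

U(2) = -(-3) + 4(2) = 11
U(3) = -11 + 4(-3) = -23
U(4) = -(-23) + 4(11) = 67
U(5) = -67 + 4(-23) = -159
U(6) = -(-159) + 4(67) = 427
U(7) = -427 + 4(-159) = -1063
U(8) = -(-1063) + 4(427) = 2771
U(9) = -2771 + 4(-1063) = -7023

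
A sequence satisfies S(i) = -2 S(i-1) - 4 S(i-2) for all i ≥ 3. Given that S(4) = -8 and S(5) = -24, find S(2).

-3

Rearranging, S(i-2) = (S(i) + 2 S(i-1)) / -4.
S(3) = (-24 + 2(-8)) / -4 = -40/-4 = 10
S(2) = (-8 + 2(10)) / -4 = 12/-4 = -3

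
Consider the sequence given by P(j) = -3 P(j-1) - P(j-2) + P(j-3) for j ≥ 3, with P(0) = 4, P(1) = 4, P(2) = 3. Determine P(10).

P(3) = -3*3 - 4 + 4 = -9
P(4) = -3*(-9) - 3 + 4 = 28
P(5) = -3*28 - (-9) + 3 = -72
P(6) = -3*(-72) - 28 + (-9) = 179
P(7) = -3*179 - (-72) + 28 = -437
P(8) = -3*(-437) - 179 + (-72) = 1060
P(9) = -3*1060 - (-437) + 179 = -2564
P(10) = -3*(-2564) - 1060 + (-437) = 6195

6195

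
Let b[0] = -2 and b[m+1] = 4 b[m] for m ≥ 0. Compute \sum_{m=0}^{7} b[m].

-43690

b[1] = 4·(-2) = -8
b[2] = 4·(-8) = -32
b[3] = 4·(-32) = -128
b[4] = 4·(-128) = -512
b[5] = 4·(-512) = -2048
b[6] = 4·(-2048) = -8192
b[7] = 4·(-8192) = -32768
Sum = (-2) + (-8) + (-32) + (-128) + (-512) + (-2048) + (-8192) + (-32768) = -43690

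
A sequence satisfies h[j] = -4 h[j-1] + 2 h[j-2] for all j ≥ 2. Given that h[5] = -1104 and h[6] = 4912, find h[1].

Rearranging, h[j-2] = (h[j] + 4 h[j-1]) / 2.
h[4] = (4912 + 4*(-1104)) / 2 = 496/2 = 248
h[3] = (-1104 + 4*248) / 2 = -112/2 = -56
h[2] = (248 + 4*(-56)) / 2 = 24/2 = 12
h[1] = (-56 + 4*12) / 2 = -8/2 = -4

-4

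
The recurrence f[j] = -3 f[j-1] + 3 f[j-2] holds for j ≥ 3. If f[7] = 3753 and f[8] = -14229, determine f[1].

Rearranging, f[j-2] = (f[j] + 3 f[j-1]) / 3.
f[6] = (-14229 + 3*3753) / 3 = -2970/3 = -990
f[5] = (3753 + 3*(-990)) / 3 = 783/3 = 261
f[4] = (-990 + 3*261) / 3 = -207/3 = -69
f[3] = (261 + 3*(-69)) / 3 = 54/3 = 18
f[2] = (-69 + 3*18) / 3 = -15/3 = -5
f[1] = (18 + 3*(-5)) / 3 = 3/3 = 1

1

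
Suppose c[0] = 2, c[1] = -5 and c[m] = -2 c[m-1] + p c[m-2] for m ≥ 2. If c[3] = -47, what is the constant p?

c[2] = 10 + 2p
c[3] = -20 - 9p
So -20 - 9p = -47, giving p = 3.

3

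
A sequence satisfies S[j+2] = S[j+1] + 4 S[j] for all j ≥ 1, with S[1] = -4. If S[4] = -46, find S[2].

Let S[2] = v.
S[3] = -16 + v
S[4] = -16 + 5v
So -16 + 5v = -46, giving v = -6.

-6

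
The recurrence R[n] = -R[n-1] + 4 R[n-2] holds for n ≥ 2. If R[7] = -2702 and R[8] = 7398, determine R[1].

-2

Rearranging, R[n-2] = (R[n] + R[n-1]) / 4.
R[6] = (7398 + (-2702)) / 4 = 4696/4 = 1174
R[5] = (-2702 + 1174) / 4 = -1528/4 = -382
R[4] = (1174 + (-382)) / 4 = 792/4 = 198
R[3] = (-382 + 198) / 4 = -184/4 = -46
R[2] = (198 + (-46)) / 4 = 152/4 = 38
R[1] = (-46 + 38) / 4 = -8/4 = -2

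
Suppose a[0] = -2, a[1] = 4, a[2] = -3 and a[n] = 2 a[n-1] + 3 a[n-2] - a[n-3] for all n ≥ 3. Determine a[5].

33

a[3] = 2(-3) + 3(4) - (-2) = 8
a[4] = 2(8) + 3(-3) - 4 = 3
a[5] = 2(3) + 3(8) - (-3) = 33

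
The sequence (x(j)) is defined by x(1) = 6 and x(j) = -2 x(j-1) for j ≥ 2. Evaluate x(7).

384

x(2) = -2·6 = -12
x(3) = -2·(-12) = 24
x(4) = -2·24 = -48
x(5) = -2·(-48) = 96
x(6) = -2·96 = -192
x(7) = -2·(-192) = 384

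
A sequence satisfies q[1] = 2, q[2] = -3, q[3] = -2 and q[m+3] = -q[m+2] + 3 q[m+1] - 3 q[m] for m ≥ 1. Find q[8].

q[4] = -(-2) + 3*(-3) - 3*2 = -13
q[5] = -(-13) + 3*(-2) - 3*(-3) = 16
q[6] = -16 + 3*(-13) - 3*(-2) = -49
q[7] = -(-49) + 3*16 - 3*(-13) = 136
q[8] = -136 + 3*(-49) - 3*16 = -331

-331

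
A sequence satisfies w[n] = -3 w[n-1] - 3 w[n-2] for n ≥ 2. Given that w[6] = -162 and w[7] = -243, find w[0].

6

Rearranging, w[n-2] = (w[n] + 3 w[n-1]) / -3.
w[5] = (-243 + 3·(-162)) / -3 = -729/-3 = 243
w[4] = (-162 + 3·243) / -3 = 567/-3 = -189
w[3] = (243 + 3·(-189)) / -3 = -324/-3 = 108
w[2] = (-189 + 3·108) / -3 = 135/-3 = -45
w[1] = (108 + 3·(-45)) / -3 = -27/-3 = 9
w[0] = (-45 + 3·9) / -3 = -18/-3 = 6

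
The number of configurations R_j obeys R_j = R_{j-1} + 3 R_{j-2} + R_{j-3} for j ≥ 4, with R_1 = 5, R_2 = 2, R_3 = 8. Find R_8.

R_4 = 8 + 3*2 + 5 = 19
R_5 = 19 + 3*8 + 2 = 45
R_6 = 45 + 3*19 + 8 = 110
R_7 = 110 + 3*45 + 19 = 264
R_8 = 264 + 3*110 + 45 = 639

639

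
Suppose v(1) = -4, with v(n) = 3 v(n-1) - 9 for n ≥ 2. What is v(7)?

-6192

v(2) = 3(-4) - 9 = -21
v(3) = 3(-21) - 9 = -72
v(4) = 3(-72) - 9 = -225
v(5) = 3(-225) - 9 = -684
v(6) = 3(-684) - 9 = -2061
v(7) = 3(-2061) - 9 = -6192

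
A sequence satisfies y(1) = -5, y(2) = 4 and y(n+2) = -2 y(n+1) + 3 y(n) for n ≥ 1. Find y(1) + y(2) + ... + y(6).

393

y(3) = -2·4 + 3·(-5) = -23
y(4) = -2·(-23) + 3·4 = 58
y(5) = -2·58 + 3·(-23) = -185
y(6) = -2·(-185) + 3·58 = 544
Sum = (-5) + 4 + (-23) + 58 + (-185) + 544 = 393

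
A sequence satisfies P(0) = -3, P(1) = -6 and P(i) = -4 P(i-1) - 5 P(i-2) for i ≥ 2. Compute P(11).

P(2) = -4·(-6) - 5·(-3) = 39
P(3) = -4·39 - 5·(-6) = -126
P(4) = -4·(-126) - 5·39 = 309
P(5) = -4·309 - 5·(-126) = -606
P(6) = -4·(-606) - 5·309 = 879
P(7) = -4·879 - 5·(-606) = -486
P(8) = -4·(-486) - 5·879 = -2451
P(9) = -4·(-2451) - 5·(-486) = 12234
P(10) = -4·12234 - 5·(-2451) = -36681
P(11) = -4·(-36681) - 5·12234 = 85554

85554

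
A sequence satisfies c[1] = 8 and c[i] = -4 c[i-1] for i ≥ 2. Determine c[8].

c[2] = -4(8) = -32
c[3] = -4(-32) = 128
c[4] = -4(128) = -512
c[5] = -4(-512) = 2048
c[6] = -4(2048) = -8192
c[7] = -4(-8192) = 32768
c[8] = -4(32768) = -131072

-131072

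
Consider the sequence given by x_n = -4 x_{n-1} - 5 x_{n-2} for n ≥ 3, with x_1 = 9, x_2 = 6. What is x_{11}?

72651

x_3 = -4*6 - 5*9 = -69
x_4 = -4*(-69) - 5*6 = 246
x_5 = -4*246 - 5*(-69) = -639
x_6 = -4*(-639) - 5*246 = 1326
x_7 = -4*1326 - 5*(-639) = -2109
x_8 = -4*(-2109) - 5*1326 = 1806
x_9 = -4*1806 - 5*(-2109) = 3321
x_{10} = -4*3321 - 5*1806 = -22314
x_{11} = -4*(-22314) - 5*3321 = 72651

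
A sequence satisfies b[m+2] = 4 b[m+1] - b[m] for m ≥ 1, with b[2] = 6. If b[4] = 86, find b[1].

Let b[1] = w.
b[3] = 24 - w
b[4] = 90 - 4w
So 90 - 4w = 86, giving w = 1.

1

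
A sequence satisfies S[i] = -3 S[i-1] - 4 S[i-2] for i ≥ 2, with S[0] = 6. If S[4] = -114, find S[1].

Let S[1] = z.
S[2] = -24 - 3z
S[3] = 72 + 5z
S[4] = -120 - 3z
So -120 - 3z = -114, giving z = -2.

-2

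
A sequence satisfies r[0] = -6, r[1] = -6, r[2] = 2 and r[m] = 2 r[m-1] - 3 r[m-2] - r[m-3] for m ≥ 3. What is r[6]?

-144

r[3] = 2(2) - 3(-6) - (-6) = 28
r[4] = 2(28) - 3(2) - (-6) = 56
r[5] = 2(56) - 3(28) - 2 = 26
r[6] = 2(26) - 3(56) - 28 = -144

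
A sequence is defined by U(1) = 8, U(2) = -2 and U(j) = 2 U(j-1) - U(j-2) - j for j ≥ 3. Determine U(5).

U(3) = 2*(-2) - 8 - 3 = -15
U(4) = 2*(-15) - (-2) - 4 = -32
U(5) = 2*(-32) - (-15) - 5 = -54

-54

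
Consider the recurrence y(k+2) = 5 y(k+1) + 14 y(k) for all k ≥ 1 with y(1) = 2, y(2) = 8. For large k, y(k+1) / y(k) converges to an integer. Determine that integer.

7

The characteristic equation is r^2 - 5r - 14 = 0, which factors as (r - 7)(r + 2) = 0.
So the roots are 7 and -2. Since |7| > |-2| and the coefficient of 7^k is non-zero, the ratio tends to 7.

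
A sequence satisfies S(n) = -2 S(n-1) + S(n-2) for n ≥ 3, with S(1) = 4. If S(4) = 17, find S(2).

Let S(2) = x.
S(3) = 4 - 2x
S(4) = -8 + 5x
So -8 + 5x = 17, giving x = 5.

5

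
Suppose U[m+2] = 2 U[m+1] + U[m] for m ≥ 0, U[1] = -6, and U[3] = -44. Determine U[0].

Let U[0] = y.
U[2] = -12 + y
U[3] = -30 + 2y
So -30 + 2y = -44, giving y = -7.

-7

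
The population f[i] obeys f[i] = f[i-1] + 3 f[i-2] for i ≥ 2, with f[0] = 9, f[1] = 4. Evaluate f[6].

f[2] = 4 + 3(9) = 31
f[3] = 31 + 3(4) = 43
f[4] = 43 + 3(31) = 136
f[5] = 136 + 3(43) = 265
f[6] = 265 + 3(136) = 673

673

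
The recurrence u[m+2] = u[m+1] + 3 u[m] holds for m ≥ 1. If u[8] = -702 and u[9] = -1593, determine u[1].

Rearranging, u[m-2] = (u[m] - u[m-1]) / 3.
u[7] = (-1593 - (-702)) / 3 = -891/3 = -297
u[6] = (-702 - (-297)) / 3 = -405/3 = -135
u[5] = (-297 - (-135)) / 3 = -162/3 = -54
u[4] = (-135 - (-54)) / 3 = -81/3 = -27
u[3] = (-54 - (-27)) / 3 = -27/3 = -9
u[2] = (-27 - (-9)) / 3 = -18/3 = -6
u[1] = (-9 - (-6)) / 3 = -3/3 = -1

-1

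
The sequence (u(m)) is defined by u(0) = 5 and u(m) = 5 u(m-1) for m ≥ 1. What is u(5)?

u(1) = 5*5 = 25
u(2) = 5*25 = 125
u(3) = 5*125 = 625
u(4) = 5*625 = 3125
u(5) = 5*3125 = 15625

15625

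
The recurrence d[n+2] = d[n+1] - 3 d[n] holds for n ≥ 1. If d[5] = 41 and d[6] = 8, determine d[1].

1

Rearranging, d[n-2] = (d[n] - d[n-1]) / -3.
d[4] = (8 - 41) / -3 = -33/-3 = 11
d[3] = (41 - 11) / -3 = 30/-3 = -10
d[2] = (11 - (-10)) / -3 = 21/-3 = -7
d[1] = (-10 - (-7)) / -3 = -3/-3 = 1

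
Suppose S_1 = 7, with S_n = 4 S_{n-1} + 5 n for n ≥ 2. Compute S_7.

44587

S_2 = 4(7) + 10 = 38
S_3 = 4(38) + 15 = 167
S_4 = 4(167) + 20 = 688
S_5 = 4(688) + 25 = 2777
S_6 = 4(2777) + 30 = 11138
S_7 = 4(11138) + 35 = 44587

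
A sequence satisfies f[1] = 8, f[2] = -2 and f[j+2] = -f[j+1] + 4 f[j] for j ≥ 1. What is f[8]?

-2442

f[3] = -(-2) + 4*8 = 34
f[4] = -34 + 4*(-2) = -42
f[5] = -(-42) + 4*34 = 178
f[6] = -178 + 4*(-42) = -346
f[7] = -(-346) + 4*178 = 1058
f[8] = -1058 + 4*(-346) = -2442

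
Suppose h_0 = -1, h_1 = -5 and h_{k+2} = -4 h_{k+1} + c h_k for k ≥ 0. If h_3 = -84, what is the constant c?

4

h_2 = 20 - c
h_3 = -80 - c
So -80 - c = -84, giving c = 4.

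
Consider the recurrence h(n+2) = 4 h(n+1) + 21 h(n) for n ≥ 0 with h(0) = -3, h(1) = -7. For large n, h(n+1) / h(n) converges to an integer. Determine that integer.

7

The characteristic equation is r^2 - 4r - 21 = 0, which factors as (r - 7)(r + 3) = 0.
So the roots are 7 and -3. Since |7| > |-3| and the coefficient of 7^n is non-zero, the ratio tends to 7.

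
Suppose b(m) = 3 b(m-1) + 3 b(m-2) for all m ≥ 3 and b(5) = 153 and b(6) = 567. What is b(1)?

8

Rearranging, b(m-2) = (b(m) - 3 b(m-1)) / 3.
b(4) = (567 - 3*153) / 3 = 108/3 = 36
b(3) = (153 - 3*36) / 3 = 45/3 = 15
b(2) = (36 - 3*15) / 3 = -9/3 = -3
b(1) = (15 - 3*(-3)) / 3 = 24/3 = 8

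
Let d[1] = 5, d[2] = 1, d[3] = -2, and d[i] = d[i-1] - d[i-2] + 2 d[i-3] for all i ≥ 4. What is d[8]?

d[4] = (-2) - 1 + 2·5 = 7
d[5] = 7 - (-2) + 2·1 = 11
d[6] = 11 - 7 + 2·(-2) = 0
d[7] = 0 - 11 + 2·7 = 3
d[8] = 3 - 0 + 2·11 = 25

25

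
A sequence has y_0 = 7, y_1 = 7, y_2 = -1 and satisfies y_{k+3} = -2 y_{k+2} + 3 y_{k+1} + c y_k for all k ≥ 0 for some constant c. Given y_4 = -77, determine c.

y_3 = 23 + 7c
y_4 = -49 - 7c
So -49 - 7c = -77, giving c = 4.

4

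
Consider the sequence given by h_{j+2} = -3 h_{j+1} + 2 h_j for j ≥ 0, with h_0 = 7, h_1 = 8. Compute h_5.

566

h_2 = -3(8) + 2(7) = -10
h_3 = -3(-10) + 2(8) = 46
h_4 = -3(46) + 2(-10) = -158
h_5 = -3(-158) + 2(46) = 566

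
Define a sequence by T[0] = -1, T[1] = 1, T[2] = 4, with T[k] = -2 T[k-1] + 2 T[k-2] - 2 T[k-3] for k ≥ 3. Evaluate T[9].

T[3] = -2(4) + 2(1) - 2(-1) = -4
T[4] = -2(-4) + 2(4) - 2(1) = 14
T[5] = -2(14) + 2(-4) - 2(4) = -44
T[6] = -2(-44) + 2(14) - 2(-4) = 124
T[7] = -2(124) + 2(-44) - 2(14) = -364
T[8] = -2(-364) + 2(124) - 2(-44) = 1064
T[9] = -2(1064) + 2(-364) - 2(124) = -3104

-3104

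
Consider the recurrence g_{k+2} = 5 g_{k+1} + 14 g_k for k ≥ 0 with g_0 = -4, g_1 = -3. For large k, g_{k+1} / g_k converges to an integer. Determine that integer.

The characteristic equation is r^2 - 5r - 14 = 0, which factors as (r - 7)(r + 2) = 0.
So the roots are 7 and -2. Since |7| > |-2| and the coefficient of 7^k is non-zero, the ratio tends to 7.

7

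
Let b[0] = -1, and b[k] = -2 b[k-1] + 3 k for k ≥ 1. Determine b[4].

-22

b[1] = -2·(-1) + 3 = 5
b[2] = -2·5 + 6 = -4
b[3] = -2·(-4) + 9 = 17
b[4] = -2·17 + 12 = -22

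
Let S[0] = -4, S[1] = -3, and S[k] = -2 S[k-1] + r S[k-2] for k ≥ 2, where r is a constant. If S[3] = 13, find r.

5

S[2] = 6 - 4r
S[3] = -12 + 5r
So -12 + 5r = 13, giving r = 5.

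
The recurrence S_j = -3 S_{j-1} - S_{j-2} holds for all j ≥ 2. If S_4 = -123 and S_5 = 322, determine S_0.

Rearranging, S_{j-2} = -(S_j + 3 S_{j-1}).
S_3 = -(322 + 3(-123)) = 47
S_2 = -(-123 + 3(47)) = -18
S_1 = -(47 + 3(-18)) = 7
S_0 = -(-18 + 3(7)) = -3

-3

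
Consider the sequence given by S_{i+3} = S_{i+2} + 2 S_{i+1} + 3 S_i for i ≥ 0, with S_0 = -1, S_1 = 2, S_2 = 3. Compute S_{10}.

2518

S_3 = 3 + 2(2) + 3(-1) = 4
S_4 = 4 + 2(3) + 3(2) = 16
S_5 = 16 + 2(4) + 3(3) = 33
S_6 = 33 + 2(16) + 3(4) = 77
S_7 = 77 + 2(33) + 3(16) = 191
S_8 = 191 + 2(77) + 3(33) = 444
S_9 = 444 + 2(191) + 3(77) = 1057
S_{10} = 1057 + 2(444) + 3(191) = 2518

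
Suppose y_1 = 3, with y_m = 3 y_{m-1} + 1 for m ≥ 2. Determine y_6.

y_2 = 3(3) + 1 = 10
y_3 = 3(10) + 1 = 31
y_4 = 3(31) + 1 = 94
y_5 = 3(94) + 1 = 283
y_6 = 3(283) + 1 = 850

850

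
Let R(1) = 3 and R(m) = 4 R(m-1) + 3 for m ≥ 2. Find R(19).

The fixed point is 3/(1 - 4) = -1, so R(m) + 1 = 4(R(m-1) + 1).
Hence R(m) = 4·4^{m-1} - 1.
R(19) = 4·4^{18} - 1 = 4·68719476736 - 1 = 274877906943.

274877906943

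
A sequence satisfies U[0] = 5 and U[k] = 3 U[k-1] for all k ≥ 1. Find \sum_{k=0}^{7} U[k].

16400

U[1] = 3·5 = 15
U[2] = 3·15 = 45
U[3] = 3·45 = 135
U[4] = 3·135 = 405
U[5] = 3·405 = 1215
U[6] = 3·1215 = 3645
U[7] = 3·3645 = 10935
Sum = 5 + 15 + 45 + 135 + 405 + 1215 + 3645 + 10935 = 16400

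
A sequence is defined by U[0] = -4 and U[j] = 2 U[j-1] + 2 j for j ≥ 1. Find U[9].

-22

U[1] = 2*(-4) + 2 = -6
U[2] = 2*(-6) + 4 = -8
U[3] = 2*(-8) + 6 = -10
U[4] = 2*(-10) + 8 = -12
U[5] = 2*(-12) + 10 = -14
U[6] = 2*(-14) + 12 = -16
U[7] = 2*(-16) + 14 = -18
U[8] = 2*(-18) + 16 = -20
U[9] = 2*(-20) + 18 = -22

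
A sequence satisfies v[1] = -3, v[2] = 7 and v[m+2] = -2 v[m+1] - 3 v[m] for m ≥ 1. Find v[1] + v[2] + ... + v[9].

v[3] = -2·7 - 3·(-3) = -5
v[4] = -2·(-5) - 3·7 = -11
v[5] = -2·(-11) - 3·(-5) = 37
v[6] = -2·37 - 3·(-11) = -41
v[7] = -2·(-41) - 3·37 = -29
v[8] = -2·(-29) - 3·(-41) = 181
v[9] = -2·181 - 3·(-29) = -275
Sum = (-3) + 7 + (-5) + (-11) + 37 + (-41) + (-29) + 181 + (-275) = -139

-139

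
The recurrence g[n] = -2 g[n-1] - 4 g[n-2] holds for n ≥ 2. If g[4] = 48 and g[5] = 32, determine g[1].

Rearranging, g[n-2] = (g[n] + 2 g[n-1]) / -4.
g[3] = (32 + 2·48) / -4 = 128/-4 = -32
g[2] = (48 + 2·(-32)) / -4 = -16/-4 = 4
g[1] = (-32 + 2·4) / -4 = -24/-4 = 6

6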